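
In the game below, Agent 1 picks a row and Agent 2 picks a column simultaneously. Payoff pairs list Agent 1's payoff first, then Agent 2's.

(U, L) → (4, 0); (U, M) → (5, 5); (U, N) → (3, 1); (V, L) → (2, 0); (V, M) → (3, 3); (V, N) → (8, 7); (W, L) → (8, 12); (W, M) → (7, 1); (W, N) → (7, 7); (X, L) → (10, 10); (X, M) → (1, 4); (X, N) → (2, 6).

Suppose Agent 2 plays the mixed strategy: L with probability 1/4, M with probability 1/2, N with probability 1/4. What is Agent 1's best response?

Agent 1's best reply maximizes expected payoff against the mix.
U: (1/4)·4 + (1/2)·5 + (1/4)·3 = 17/4
V: (1/4)·2 + (1/2)·3 + (1/4)·8 = 4
W: (1/4)·8 + (1/2)·7 + (1/4)·7 = 29/4
X: (1/4)·10 + (1/2)·1 + (1/4)·2 = 7/2
Highest expected payoff is 29/4, from W.

W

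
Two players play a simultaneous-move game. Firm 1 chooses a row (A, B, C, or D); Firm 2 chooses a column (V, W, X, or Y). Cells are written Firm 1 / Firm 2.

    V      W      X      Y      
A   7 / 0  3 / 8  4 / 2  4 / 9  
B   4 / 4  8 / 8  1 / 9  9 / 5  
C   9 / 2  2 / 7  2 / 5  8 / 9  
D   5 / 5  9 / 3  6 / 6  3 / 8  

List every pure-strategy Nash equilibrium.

A profile is a Nash equilibrium when each player is best-responding to the other.
Firm 1's best responses — vs V: C (payoff 9); vs W: D (payoff 9); vs X: D (payoff 6); vs Y: B (payoff 9).
Firm 2's best responses — vs A: Y (payoff 9); vs B: X (payoff 9); vs C: Y (payoff 9); vs D: Y (payoff 8).
No cell has both players best-responding. For instance, Firm 1's best reply to X is D, but against D Firm 2 prefers Y over X.

No pure-strategy Nash equilibrium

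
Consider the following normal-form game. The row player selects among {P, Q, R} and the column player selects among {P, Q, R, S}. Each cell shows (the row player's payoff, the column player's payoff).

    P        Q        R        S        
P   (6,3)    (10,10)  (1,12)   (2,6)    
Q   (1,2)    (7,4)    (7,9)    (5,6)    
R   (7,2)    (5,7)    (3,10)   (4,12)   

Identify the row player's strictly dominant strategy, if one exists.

A strategy is strictly dominant if it gives the row player a strictly higher payoff than every other strategy, against every choice by the opponent.
P is not dominant: against P, R gives 7 > 6.
Q is not dominant: against P, P gives 6 > 1.
R is not dominant: against Q, P gives 10 > 5.
No single strategy is best against every opponent action.

No strictly dominant strategy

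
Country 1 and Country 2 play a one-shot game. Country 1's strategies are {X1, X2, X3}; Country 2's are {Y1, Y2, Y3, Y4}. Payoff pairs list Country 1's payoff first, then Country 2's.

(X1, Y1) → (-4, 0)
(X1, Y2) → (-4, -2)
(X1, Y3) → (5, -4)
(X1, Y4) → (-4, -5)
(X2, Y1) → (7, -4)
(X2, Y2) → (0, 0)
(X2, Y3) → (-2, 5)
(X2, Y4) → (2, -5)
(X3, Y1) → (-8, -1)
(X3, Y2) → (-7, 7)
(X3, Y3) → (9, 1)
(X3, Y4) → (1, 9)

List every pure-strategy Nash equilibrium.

There is no pure-strategy Nash equilibrium

A profile is a Nash equilibrium when each player is best-responding to the other.
Country 1's best responses — vs Y1: X2 (payoff 7); vs Y2: X2 (payoff 0); vs Y3: X3 (payoff 9); vs Y4: X2 (payoff 2).
Country 2's best responses — vs X1: Y1 (payoff 0); vs X2: Y3 (payoff 5); vs X3: Y4 (payoff 9).
No cell has both players best-responding. For instance, Country 1's best reply to Y3 is X3, but against X3 Country 2 prefers Y4 over Y3.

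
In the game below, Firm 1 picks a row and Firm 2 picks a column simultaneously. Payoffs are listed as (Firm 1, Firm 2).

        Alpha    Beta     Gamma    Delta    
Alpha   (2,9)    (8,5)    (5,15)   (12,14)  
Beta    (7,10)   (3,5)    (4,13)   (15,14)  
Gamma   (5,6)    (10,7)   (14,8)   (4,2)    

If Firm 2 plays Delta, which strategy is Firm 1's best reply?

With Firm 2 fixed at Delta, Firm 1's payoffs are: Alpha → 12, Beta → 15, Gamma → 4.
The maximum is 15, achieved by Beta.

Beta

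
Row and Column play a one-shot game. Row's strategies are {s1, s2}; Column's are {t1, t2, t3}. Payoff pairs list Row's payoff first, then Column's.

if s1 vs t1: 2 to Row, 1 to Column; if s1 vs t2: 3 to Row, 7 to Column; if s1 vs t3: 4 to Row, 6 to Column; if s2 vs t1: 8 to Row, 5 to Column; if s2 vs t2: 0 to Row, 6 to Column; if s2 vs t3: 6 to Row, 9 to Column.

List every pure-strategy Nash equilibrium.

(s1, t2) and (s2, t3)

A profile is a Nash equilibrium when each player is best-responding to the other.
Row's best responses — vs t1: s2 (payoff 8); vs t2: s1 (payoff 3); vs t3: s2 (payoff 6).
Column's best responses — vs s1: t2 (payoff 7); vs s2: t3 (payoff 9).
Mutual best responses occur at (s1, t2) and (s2, t3); at each, neither player gains by switching.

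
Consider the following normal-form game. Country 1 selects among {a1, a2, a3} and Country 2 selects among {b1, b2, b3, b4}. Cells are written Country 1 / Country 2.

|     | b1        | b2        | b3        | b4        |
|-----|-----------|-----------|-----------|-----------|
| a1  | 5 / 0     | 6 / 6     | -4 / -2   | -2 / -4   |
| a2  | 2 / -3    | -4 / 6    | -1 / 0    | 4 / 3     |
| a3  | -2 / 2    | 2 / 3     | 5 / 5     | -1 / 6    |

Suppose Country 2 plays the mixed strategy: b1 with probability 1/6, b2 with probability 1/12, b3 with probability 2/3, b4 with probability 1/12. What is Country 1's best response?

Compute Country 1's expected payoff from each pure strategy against the given mix.
a1: (1/6)·5 + (1/12)·6 + (2/3)·(-4) + (1/12)·(-2) = -3/2
a2: (1/6)·2 + (1/12)·(-4) + (2/3)·(-1) + (1/12)·4 = -1/3
a3: (1/6)·(-2) + (1/12)·2 + (2/3)·5 + (1/12)·(-1) = 37/12
Highest expected payoff is 37/12, from a3.

a3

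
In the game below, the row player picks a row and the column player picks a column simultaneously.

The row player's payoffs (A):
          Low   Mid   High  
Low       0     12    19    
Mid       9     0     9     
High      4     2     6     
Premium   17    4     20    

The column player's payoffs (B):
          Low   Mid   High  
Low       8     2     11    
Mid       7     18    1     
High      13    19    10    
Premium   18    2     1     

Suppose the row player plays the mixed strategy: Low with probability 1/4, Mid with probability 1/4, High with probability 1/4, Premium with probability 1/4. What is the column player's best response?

Low

The column player's best reply maximizes expected payoff against the mix.
Low: (1/4)·8 + (1/4)·7 + (1/4)·13 + (1/4)·18 = 23/2
Mid: (1/4)·2 + (1/4)·18 + (1/4)·19 + (1/4)·2 = 41/4
High: (1/4)·11 + (1/4)·1 + (1/4)·10 + (1/4)·1 = 23/4
Highest expected payoff is 23/2, from Low.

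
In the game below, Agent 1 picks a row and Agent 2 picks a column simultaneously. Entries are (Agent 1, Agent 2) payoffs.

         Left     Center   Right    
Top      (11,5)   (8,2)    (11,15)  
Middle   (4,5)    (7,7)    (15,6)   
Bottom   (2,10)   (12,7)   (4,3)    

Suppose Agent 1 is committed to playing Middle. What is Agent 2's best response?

With Agent 1 fixed at Middle, Agent 2's payoffs are: Left → 5, Center → 7, Right → 6.
The maximum is 7, achieved by Center.

Center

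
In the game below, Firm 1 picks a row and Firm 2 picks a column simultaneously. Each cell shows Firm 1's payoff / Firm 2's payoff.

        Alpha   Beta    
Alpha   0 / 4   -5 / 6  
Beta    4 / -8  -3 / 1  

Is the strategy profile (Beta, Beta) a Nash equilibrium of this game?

Yes

Holding Firm 2 at Beta: Firm 1 gets -3 from Beta, versus -5 from Alpha. No profitable deviation for Firm 1.
Holding Firm 1 at Beta: Firm 2 gets 1 from Beta, versus -8 from Alpha. No profitable deviation for Firm 2 either.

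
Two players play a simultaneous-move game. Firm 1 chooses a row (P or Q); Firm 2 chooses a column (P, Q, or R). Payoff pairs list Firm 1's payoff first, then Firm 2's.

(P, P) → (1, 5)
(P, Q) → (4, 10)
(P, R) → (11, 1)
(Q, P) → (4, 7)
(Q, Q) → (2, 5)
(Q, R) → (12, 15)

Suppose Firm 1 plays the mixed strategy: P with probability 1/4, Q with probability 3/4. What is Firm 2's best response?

R

Compute Firm 2's expected payoff from each pure strategy against the given mix.
P: (1/4)·5 + (3/4)·7 = 13/2
Q: (1/4)·10 + (3/4)·5 = 25/4
R: (1/4)·1 + (3/4)·15 = 23/2
Highest expected payoff is 23/2, from R.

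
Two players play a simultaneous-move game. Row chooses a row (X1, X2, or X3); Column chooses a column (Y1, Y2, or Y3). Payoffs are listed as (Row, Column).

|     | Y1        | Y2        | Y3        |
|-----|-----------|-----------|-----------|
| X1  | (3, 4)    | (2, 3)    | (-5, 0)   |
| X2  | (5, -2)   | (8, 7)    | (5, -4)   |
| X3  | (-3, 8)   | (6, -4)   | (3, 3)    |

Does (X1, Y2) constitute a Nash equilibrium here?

Holding Column at Y2: Row gets 2 from X1 but could get 8 by switching to X2. Row has a profitable deviation.

No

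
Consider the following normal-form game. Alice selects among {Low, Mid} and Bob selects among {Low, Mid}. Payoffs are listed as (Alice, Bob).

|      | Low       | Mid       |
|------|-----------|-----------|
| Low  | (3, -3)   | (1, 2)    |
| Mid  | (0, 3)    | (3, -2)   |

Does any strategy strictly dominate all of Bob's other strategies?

A strategy is strictly dominant if it gives Bob a strictly higher payoff than every other strategy, against every choice by the opponent.
Low is not dominant: against Low, Mid gives 2 > -3.
Mid is not dominant: against Mid, Low gives 3 > -2.
No single strategy is best against every opponent action.

No strictly dominant strategy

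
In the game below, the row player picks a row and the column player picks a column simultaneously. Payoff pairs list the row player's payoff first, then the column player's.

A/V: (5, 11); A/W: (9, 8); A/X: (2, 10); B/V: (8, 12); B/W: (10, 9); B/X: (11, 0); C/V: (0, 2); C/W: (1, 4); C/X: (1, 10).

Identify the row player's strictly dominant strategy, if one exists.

Check whether one of the row player's strategies beats all alternatives regardless of what the opponent does.
B strictly dominates: vs V: 8 > each of {5, 0}; vs W: 10 > each of {9, 1}; vs X: 11 > each of {2, 1}.

B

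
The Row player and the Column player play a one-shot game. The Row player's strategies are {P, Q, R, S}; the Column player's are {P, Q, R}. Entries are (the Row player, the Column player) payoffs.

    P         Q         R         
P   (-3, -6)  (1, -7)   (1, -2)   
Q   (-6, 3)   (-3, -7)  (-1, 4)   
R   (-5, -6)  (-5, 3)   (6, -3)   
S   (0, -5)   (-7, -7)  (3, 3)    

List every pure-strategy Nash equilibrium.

None

A profile is a Nash equilibrium when each player is best-responding to the other.
The Row player's best responses — vs P: S (payoff 0); vs Q: P (payoff 1); vs R: R (payoff 6).
The Column player's best responses — vs P: R (payoff -2); vs Q: R (payoff 4); vs R: Q (payoff 3); vs S: R (payoff 3).
No cell has both players best-responding. For instance, the Row player's best reply to R is R, but against R the Column player prefers Q over R.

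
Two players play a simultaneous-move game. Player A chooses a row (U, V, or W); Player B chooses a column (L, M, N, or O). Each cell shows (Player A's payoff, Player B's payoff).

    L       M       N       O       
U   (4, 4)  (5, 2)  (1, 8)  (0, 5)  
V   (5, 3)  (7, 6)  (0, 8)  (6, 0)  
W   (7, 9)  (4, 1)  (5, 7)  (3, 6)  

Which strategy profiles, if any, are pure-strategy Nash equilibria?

(W, L)

Check mutual best responses: a cell is a NE iff neither player can gain by unilaterally deviating.
Player A's best responses — vs L: W (payoff 7); vs M: V (payoff 7); vs N: W (payoff 5); vs O: V (payoff 6).
Player B's best responses — vs U: N (payoff 8); vs V: N (payoff 8); vs W: L (payoff 9).
The only mutual best response is (W, L); neither player gains by switching there.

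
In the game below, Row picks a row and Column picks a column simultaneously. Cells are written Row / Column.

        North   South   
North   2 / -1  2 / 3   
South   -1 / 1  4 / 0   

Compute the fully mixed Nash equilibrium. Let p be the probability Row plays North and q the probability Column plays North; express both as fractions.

Each player's mixing probability is pinned down by making the *other* player indifferent.
Column indifferent between North and South: p·(-1) + (1−p)·1 = p·3 + (1−p)·0 ⟹ 1 + (-2)p = 0 + 3p ⟹ p = 1/5.
Row indifferent between North and South: q·2 + (1−q)·2 = q·(-1) + (1−q)·4 ⟹ 2 + 0q = 4 + (-5)q ⟹ q = 2/5.

p = 1/5, q = 2/5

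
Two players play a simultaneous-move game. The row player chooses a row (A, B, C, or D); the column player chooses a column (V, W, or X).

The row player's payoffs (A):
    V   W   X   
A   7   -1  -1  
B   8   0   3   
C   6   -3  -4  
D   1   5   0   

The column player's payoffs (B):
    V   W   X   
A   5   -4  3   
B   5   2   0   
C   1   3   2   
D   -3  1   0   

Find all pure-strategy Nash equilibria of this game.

A profile is a Nash equilibrium when each player is best-responding to the other.
The row player's best responses — vs V: B (payoff 8); vs W: D (payoff 5); vs X: B (payoff 3).
The column player's best responses — vs A: V (payoff 5); vs B: V (payoff 5); vs C: W (payoff 3); vs D: W (payoff 1).
Mutual best responses occur at (B, V) and (D, W); at each, neither player gains by switching.

(B, V) and (D, W)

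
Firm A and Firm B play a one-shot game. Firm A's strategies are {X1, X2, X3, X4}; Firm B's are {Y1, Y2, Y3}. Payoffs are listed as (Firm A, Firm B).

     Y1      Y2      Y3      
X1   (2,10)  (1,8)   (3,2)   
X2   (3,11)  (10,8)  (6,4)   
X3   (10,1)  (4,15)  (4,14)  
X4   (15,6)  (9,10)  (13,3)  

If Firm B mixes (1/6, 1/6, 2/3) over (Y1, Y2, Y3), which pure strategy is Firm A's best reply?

Firm A's best reply maximizes expected payoff against the mix.
X1: (1/6)·2 + (1/6)·1 + (2/3)·3 = 5/2
X2: (1/6)·3 + (1/6)·10 + (2/3)·6 = 37/6
X3: (1/6)·10 + (1/6)·4 + (2/3)·4 = 5
X4: (1/6)·15 + (1/6)·9 + (2/3)·13 = 38/3
Highest expected payoff is 38/3, from X4.

X4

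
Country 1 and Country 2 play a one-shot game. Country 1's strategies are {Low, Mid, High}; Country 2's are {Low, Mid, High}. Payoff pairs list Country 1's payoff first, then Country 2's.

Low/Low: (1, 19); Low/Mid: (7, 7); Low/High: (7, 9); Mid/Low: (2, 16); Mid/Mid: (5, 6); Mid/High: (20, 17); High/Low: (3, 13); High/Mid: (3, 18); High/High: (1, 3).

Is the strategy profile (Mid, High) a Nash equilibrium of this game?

Holding Country 2 at High: Country 1 gets 20 from Mid, versus 7 from Low, 1 from High. No profitable deviation for Country 1.
Holding Country 1 at Mid: Country 2 gets 17 from High, versus 16 from Low, 6 from Mid. No profitable deviation for Country 2 either.

Yes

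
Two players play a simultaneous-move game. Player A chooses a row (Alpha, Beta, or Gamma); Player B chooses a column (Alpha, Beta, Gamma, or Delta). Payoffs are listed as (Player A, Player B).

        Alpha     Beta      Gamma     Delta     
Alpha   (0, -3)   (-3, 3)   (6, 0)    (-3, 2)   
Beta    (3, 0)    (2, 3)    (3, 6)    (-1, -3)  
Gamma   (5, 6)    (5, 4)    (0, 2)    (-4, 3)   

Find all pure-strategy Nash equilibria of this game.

Find each player's best response to every opponent strategy; NE are the intersections.
Player A's best responses — vs Alpha: Gamma (payoff 5); vs Beta: Gamma (payoff 5); vs Gamma: Alpha (payoff 6); vs Delta: Beta (payoff -1).
Player B's best responses — vs Alpha: Beta (payoff 3); vs Beta: Gamma (payoff 6); vs Gamma: Alpha (payoff 6).
The only mutual best response is (Gamma, Alpha); neither player gains by switching there.

(Gamma, Alpha)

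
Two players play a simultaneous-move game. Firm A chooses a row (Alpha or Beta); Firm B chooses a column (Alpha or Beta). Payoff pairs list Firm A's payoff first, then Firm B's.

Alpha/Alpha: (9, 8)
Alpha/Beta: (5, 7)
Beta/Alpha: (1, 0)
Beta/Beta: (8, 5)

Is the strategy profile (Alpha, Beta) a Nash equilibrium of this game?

Holding Firm B at Beta: Firm A gets 5 from Alpha but could get 8 by switching to Beta. Firm A has a profitable deviation.

No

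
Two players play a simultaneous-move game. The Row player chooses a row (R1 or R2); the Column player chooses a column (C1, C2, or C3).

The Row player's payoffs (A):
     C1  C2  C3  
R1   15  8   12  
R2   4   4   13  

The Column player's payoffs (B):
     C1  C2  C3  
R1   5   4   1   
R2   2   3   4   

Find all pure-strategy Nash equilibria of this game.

(R1, C1) and (R2, C3)

Check mutual best responses: a cell is a NE iff neither player can gain by unilaterally deviating.
The Row player's best responses — vs C1: R1 (payoff 15); vs C2: R1 (payoff 8); vs C3: R2 (payoff 13).
The Column player's best responses — vs R1: C1 (payoff 5); vs R2: C3 (payoff 4).
Mutual best responses occur at (R1, C1) and (R2, C3); at each, neither player gains by switching.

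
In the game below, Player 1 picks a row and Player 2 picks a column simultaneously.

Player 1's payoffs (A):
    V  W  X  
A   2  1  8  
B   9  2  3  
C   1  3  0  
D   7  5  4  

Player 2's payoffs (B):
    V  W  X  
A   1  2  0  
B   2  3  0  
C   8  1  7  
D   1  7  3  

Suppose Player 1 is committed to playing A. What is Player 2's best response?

With Player 1 fixed at A, Player 2's payoffs are: V → 1, W → 2, X → 0.
The maximum is 2, achieved by W.

W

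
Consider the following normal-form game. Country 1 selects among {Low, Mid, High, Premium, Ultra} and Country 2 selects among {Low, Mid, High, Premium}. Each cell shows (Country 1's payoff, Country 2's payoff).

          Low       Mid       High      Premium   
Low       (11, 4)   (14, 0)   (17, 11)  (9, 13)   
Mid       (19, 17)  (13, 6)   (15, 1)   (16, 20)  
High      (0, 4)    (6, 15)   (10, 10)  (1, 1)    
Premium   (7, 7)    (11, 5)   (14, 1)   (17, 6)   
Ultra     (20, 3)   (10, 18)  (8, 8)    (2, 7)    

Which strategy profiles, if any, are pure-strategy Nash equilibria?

Find each player's best response to every opponent strategy; NE are the intersections.
Country 1's best responses — vs Low: Ultra (payoff 20); vs Mid: Low (payoff 14); vs High: Low (payoff 17); vs Premium: Premium (payoff 17).
Country 2's best responses — vs Low: Premium (payoff 13); vs Mid: Premium (payoff 20); vs High: Mid (payoff 15); vs Premium: Low (payoff 7); vs Ultra: Mid (payoff 18).
No cell has both players best-responding. For instance, Country 1's best reply to Low is Ultra, but against Ultra Country 2 prefers Mid over Low.

No pure-strategy Nash equilibrium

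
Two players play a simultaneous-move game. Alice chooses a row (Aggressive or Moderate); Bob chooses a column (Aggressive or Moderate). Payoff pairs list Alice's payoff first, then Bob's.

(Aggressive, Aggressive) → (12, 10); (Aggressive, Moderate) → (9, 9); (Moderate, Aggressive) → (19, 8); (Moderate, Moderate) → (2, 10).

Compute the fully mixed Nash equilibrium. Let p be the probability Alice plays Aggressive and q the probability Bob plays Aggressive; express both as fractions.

In a mixed NE each player is indifferent between their pure strategies, so the opponent's mix sets the indifference.
Bob indifferent between Aggressive and Moderate: p·10 + (1−p)·8 = p·9 + (1−p)·10 ⟹ 8 + 2p = 10 + (-1)p ⟹ p = 2/3.
Alice indifferent between Aggressive and Moderate: q·12 + (1−q)·9 = q·19 + (1−q)·2 ⟹ 9 + 3q = 2 + 17q ⟹ q = 1/2.

p = 2/3, q = 1/2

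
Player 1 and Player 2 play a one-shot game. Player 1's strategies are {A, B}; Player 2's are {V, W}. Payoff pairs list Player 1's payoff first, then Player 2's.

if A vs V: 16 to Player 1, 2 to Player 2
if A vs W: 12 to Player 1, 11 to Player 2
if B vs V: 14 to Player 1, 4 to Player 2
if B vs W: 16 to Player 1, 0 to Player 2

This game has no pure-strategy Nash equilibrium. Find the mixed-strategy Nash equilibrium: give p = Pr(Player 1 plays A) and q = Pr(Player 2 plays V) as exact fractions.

Each player's mixing probability is pinned down by making the *other* player indifferent.
Player 2 indifferent between V and W: p·2 + (1−p)·4 = p·11 + (1−p)·0 ⟹ 4 + (-2)p = 0 + 11p ⟹ p = 4/13.
Player 1 indifferent between A and B: q·16 + (1−q)·12 = q·14 + (1−q)·16 ⟹ 12 + 4q = 16 + (-2)q ⟹ q = 2/3.

p = 4/13, q = 2/3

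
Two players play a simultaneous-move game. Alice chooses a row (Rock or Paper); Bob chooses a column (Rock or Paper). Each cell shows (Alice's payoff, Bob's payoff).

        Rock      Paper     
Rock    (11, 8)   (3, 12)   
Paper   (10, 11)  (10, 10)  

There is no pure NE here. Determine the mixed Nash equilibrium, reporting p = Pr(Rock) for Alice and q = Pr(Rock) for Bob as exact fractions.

p = 1/5, q = 7/8

In a mixed NE each player is indifferent between their pure strategies, so the opponent's mix sets the indifference.
Bob indifferent between Rock and Paper: p·8 + (1−p)·11 = p·12 + (1−p)·10 ⟹ 11 + (-3)p = 10 + 2p ⟹ p = 1/5.
Alice indifferent between Rock and Paper: q·11 + (1−q)·3 = q·10 + (1−q)·10 ⟹ 3 + 8q = 10 + 0q ⟹ q = 7/8.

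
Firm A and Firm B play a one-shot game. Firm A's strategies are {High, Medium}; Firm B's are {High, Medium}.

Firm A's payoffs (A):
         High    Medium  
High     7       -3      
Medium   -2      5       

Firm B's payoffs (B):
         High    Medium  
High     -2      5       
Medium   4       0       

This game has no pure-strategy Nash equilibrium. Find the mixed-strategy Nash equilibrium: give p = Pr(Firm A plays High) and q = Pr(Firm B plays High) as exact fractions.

In a mixed NE each player is indifferent between their pure strategies, so the opponent's mix sets the indifference.
Firm B indifferent between High and Medium: p·(-2) + (1−p)·4 = p·5 + (1−p)·0 ⟹ 4 + (-6)p = 0 + 5p ⟹ p = 4/11.
Firm A indifferent between High and Medium: q·7 + (1−q)·(-3) = q·(-2) + (1−q)·5 ⟹ (-3) + 10q = 5 + (-7)q ⟹ q = 8/17.

p = 4/11, q = 8/17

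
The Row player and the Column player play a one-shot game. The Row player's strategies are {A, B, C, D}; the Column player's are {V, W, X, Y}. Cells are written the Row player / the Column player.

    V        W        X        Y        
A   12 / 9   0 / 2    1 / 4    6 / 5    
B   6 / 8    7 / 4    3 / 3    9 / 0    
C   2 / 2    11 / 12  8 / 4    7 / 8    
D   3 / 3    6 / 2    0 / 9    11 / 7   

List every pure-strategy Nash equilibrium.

Check mutual best responses: a cell is a NE iff neither player can gain by unilaterally deviating.
The Row player's best responses — vs V: A (payoff 12); vs W: C (payoff 11); vs X: C (payoff 8); vs Y: D (payoff 11).
The Column player's best responses — vs A: V (payoff 9); vs B: V (payoff 8); vs C: W (payoff 12); vs D: X (payoff 9).
Mutual best responses occur at (A, V) and (C, W); at each, neither player gains by switching.

(A, V) and (C, W)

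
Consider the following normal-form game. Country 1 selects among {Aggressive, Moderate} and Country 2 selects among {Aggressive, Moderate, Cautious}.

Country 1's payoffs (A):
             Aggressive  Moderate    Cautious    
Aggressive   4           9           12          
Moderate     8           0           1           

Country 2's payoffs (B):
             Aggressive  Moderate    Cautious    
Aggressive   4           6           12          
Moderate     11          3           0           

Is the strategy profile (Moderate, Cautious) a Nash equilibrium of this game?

No

Holding Country 2 at Cautious: Country 1 gets 1 from Moderate but could get 12 by switching to Aggressive. Country 1 has a profitable deviation.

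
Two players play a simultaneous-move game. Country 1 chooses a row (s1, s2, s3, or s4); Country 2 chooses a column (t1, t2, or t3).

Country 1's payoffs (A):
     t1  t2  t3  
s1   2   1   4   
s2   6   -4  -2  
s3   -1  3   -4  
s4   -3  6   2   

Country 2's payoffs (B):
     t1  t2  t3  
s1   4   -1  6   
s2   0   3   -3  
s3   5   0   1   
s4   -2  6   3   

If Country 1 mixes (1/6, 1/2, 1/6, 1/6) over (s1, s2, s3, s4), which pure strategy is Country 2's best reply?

t2

Compute Country 2's expected payoff from each pure strategy against the given mix.
t1: (1/6)·4 + (1/2)·0 + (1/6)·5 + (1/6)·(-2) = 7/6
t2: (1/6)·(-1) + (1/2)·3 + (1/6)·0 + (1/6)·6 = 7/3
t3: (1/6)·6 + (1/2)·(-3) + (1/6)·1 + (1/6)·3 = 1/6
Highest expected payoff is 7/3, from t2.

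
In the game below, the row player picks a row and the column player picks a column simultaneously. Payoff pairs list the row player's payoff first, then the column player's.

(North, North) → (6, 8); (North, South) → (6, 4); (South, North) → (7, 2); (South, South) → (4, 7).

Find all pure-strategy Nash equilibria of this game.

There is no pure-strategy Nash equilibrium

Check mutual best responses: a cell is a NE iff neither player can gain by unilaterally deviating.
The row player's best responses — vs North: South (payoff 7); vs South: North (payoff 6).
The column player's best responses — vs North: North (payoff 8); vs South: South (payoff 7).
No cell has both players best-responding. For instance, the row player's best reply to South is North, but against North the column player prefers North over South.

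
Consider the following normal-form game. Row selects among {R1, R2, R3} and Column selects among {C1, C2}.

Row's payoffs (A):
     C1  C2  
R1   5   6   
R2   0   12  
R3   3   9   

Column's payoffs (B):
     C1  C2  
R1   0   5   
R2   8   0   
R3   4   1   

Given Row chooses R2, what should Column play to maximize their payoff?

C1

With Row fixed at R2, Column's payoffs are: C1 → 8, C2 → 0.
The maximum is 8, achieved by C1.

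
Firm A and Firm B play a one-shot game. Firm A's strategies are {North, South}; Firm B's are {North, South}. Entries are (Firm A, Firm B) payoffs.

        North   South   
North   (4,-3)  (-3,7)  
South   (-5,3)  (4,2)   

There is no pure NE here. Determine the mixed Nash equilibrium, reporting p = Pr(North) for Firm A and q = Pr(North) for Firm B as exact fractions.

p = 1/11, q = 7/16

Each player's mixing probability is pinned down by making the *other* player indifferent.
Firm B indifferent between North and South: p·(-3) + (1−p)·3 = p·7 + (1−p)·2 ⟹ 3 + (-6)p = 2 + 5p ⟹ p = 1/11.
Firm A indifferent between North and South: q·4 + (1−q)·(-3) = q·(-5) + (1−q)·4 ⟹ (-3) + 7q = 4 + (-9)q ⟹ q = 7/16.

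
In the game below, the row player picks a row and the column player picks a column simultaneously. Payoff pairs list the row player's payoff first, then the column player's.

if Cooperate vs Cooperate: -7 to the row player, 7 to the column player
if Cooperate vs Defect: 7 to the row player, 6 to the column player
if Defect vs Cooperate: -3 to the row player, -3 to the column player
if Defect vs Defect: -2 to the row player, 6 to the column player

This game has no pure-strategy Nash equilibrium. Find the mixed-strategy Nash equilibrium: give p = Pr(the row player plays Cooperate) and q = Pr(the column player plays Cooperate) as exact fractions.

p = 9/10, q = 9/13

In a mixed NE each player is indifferent between their pure strategies, so the opponent's mix sets the indifference.
The column player indifferent between Cooperate and Defect: p·7 + (1−p)·(-3) = p·6 + (1−p)·6 ⟹ (-3) + 10p = 6 + 0p ⟹ p = 9/10.
The row player indifferent between Cooperate and Defect: q·(-7) + (1−q)·7 = q·(-3) + (1−q)·(-2) ⟹ 7 + (-14)q = (-2) + (-1)q ⟹ q = 9/13.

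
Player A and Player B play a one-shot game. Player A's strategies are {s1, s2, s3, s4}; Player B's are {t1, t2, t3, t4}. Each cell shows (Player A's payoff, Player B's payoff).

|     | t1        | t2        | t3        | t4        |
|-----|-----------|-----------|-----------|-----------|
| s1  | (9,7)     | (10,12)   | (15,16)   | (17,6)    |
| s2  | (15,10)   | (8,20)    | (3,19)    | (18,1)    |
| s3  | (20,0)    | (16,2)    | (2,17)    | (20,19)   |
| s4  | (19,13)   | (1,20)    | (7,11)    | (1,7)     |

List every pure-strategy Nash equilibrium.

(s1, t3) and (s3, t4)

Check mutual best responses: a cell is a NE iff neither player can gain by unilaterally deviating.
Player A's best responses — vs t1: s3 (payoff 20); vs t2: s3 (payoff 16); vs t3: s1 (payoff 15); vs t4: s3 (payoff 20).
Player B's best responses — vs s1: t3 (payoff 16); vs s2: t2 (payoff 20); vs s3: t4 (payoff 19); vs s4: t2 (payoff 20).
Mutual best responses occur at (s1, t3) and (s3, t4); at each, neither player gains by switching.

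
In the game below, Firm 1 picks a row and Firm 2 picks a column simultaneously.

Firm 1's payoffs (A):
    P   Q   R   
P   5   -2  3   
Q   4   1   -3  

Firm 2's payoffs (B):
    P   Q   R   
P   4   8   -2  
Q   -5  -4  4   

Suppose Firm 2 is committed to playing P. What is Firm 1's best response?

With Firm 2 fixed at P, Firm 1's payoffs are: P → 5, Q → 4.
The maximum is 5, achieved by P.

P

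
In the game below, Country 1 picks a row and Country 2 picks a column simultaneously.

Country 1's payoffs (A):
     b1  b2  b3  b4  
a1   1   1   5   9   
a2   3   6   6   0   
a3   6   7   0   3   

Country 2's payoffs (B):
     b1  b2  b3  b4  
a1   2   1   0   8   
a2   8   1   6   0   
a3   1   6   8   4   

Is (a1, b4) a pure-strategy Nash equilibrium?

Yes

Holding Country 2 at b4: Country 1 gets 9 from a1, versus 0 from a2, 3 from a3. No profitable deviation for Country 1.
Holding Country 1 at a1: Country 2 gets 8 from b4, versus 2 from b1, 1 from b2, 0 from b3. No profitable deviation for Country 2 either.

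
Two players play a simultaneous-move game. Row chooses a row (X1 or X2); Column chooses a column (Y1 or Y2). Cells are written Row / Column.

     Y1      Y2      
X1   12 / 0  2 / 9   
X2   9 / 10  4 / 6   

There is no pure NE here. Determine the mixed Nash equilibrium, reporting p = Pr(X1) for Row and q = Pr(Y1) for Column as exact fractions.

Each player's mixing probability is pinned down by making the *other* player indifferent.
Column indifferent between Y1 and Y2: p·0 + (1−p)·10 = p·9 + (1−p)·6 ⟹ 10 + (-10)p = 6 + 3p ⟹ p = 4/13.
Row indifferent between X1 and X2: q·12 + (1−q)·2 = q·9 + (1−q)·4 ⟹ 2 + 10q = 4 + 5q ⟹ q = 2/5.

p = 4/13, q = 2/5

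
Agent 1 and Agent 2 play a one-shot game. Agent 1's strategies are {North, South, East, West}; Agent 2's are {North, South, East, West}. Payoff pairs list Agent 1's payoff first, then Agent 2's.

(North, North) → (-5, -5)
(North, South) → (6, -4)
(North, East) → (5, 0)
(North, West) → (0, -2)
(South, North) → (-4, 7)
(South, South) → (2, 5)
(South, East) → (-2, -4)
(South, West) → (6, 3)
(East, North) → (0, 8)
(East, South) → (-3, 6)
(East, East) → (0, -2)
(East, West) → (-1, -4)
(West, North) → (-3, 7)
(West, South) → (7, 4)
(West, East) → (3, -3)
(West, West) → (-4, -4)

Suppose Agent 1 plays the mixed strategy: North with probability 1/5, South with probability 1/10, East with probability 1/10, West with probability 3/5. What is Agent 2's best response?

North

Agent 2's best reply maximizes expected payoff against the mix.
North: (1/5)·(-5) + (1/10)·7 + (1/10)·8 + (3/5)·7 = 47/10
South: (1/5)·(-4) + (1/10)·5 + (1/10)·6 + (3/5)·4 = 27/10
East: (1/5)·0 + (1/10)·(-4) + (1/10)·(-2) + (3/5)·(-3) = -12/5
West: (1/5)·(-2) + (1/10)·3 + (1/10)·(-4) + (3/5)·(-4) = -29/10
Highest expected payoff is 47/10, from North.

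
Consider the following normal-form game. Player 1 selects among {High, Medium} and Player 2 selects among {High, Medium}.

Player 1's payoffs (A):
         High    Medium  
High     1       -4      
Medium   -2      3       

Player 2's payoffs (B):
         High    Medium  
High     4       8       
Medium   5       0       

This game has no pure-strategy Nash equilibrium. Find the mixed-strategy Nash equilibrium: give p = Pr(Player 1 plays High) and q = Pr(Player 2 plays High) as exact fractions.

p = 5/9, q = 7/10

In a mixed NE each player is indifferent between their pure strategies, so the opponent's mix sets the indifference.
Player 2 indifferent between High and Medium: p·4 + (1−p)·5 = p·8 + (1−p)·0 ⟹ 5 + (-1)p = 0 + 8p ⟹ p = 5/9.
Player 1 indifferent between High and Medium: q·1 + (1−q)·(-4) = q·(-2) + (1−q)·3 ⟹ (-4) + 5q = 3 + (-5)q ⟹ q = 7/10.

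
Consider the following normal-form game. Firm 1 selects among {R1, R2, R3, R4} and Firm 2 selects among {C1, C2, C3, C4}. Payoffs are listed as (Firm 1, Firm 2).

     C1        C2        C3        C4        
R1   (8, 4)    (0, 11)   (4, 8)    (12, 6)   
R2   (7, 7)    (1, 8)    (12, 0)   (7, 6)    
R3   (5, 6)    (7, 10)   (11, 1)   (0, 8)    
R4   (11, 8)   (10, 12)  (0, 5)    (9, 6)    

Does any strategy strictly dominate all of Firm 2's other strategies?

C2

Check whether one of Firm 2's strategies beats all alternatives regardless of what the opponent does.
C2 strictly dominates: vs R1: 11 > each of {4, 8, 6}; vs R2: 8 > each of {7, 0, 6}; vs R3: 10 > each of {6, 1, 8}; vs R4: 12 > each of {8, 5, 6}.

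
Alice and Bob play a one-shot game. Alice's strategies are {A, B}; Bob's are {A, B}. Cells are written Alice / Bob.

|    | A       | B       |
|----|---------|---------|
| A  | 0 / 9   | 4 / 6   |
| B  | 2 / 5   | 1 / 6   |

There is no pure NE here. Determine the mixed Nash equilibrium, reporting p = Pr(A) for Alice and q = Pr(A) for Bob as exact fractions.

Each player's mixing probability is pinned down by making the *other* player indifferent.
Bob indifferent between A and B: p·9 + (1−p)·5 = p·6 + (1−p)·6 ⟹ 5 + 4p = 6 + 0p ⟹ p = 1/4.
Alice indifferent between A and B: q·0 + (1−q)·4 = q·2 + (1−q)·1 ⟹ 4 + (-4)q = 1 + 1q ⟹ q = 3/5.

p = 1/4, q = 3/5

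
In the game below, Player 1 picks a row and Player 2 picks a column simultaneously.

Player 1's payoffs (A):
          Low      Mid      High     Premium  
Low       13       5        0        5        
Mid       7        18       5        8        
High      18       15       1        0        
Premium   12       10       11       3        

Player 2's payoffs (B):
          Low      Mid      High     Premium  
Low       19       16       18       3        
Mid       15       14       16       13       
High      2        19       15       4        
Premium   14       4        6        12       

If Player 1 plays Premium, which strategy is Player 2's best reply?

Low

With Player 1 fixed at Premium, Player 2's payoffs are: Low → 14, Mid → 4, High → 6, Premium → 12.
The maximum is 14, achieved by Low.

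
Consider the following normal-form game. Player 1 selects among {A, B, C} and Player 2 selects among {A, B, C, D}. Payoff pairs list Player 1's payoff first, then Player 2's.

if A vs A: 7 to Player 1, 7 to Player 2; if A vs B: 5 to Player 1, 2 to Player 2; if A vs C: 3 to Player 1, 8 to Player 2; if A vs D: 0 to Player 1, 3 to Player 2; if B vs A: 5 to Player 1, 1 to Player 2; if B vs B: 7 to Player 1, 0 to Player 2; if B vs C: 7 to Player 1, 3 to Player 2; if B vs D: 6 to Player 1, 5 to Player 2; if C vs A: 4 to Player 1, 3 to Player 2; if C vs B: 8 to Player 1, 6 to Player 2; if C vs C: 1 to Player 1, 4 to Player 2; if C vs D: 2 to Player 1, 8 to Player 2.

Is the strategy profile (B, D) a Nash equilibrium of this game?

Yes

Holding Player 2 at D: Player 1 gets 6 from B, versus 0 from A, 2 from C. No profitable deviation for Player 1.
Holding Player 1 at B: Player 2 gets 5 from D, versus 1 from A, 0 from B, 3 from C. No profitable deviation for Player 2 either.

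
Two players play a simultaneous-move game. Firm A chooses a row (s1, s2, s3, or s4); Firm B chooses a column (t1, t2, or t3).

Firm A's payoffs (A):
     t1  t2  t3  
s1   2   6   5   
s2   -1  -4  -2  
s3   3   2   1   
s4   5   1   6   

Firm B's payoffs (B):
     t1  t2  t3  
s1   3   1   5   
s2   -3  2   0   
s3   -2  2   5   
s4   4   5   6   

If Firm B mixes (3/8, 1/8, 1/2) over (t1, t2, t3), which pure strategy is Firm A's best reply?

s4

Compute Firm A's expected payoff from each pure strategy against the given mix.
s1: (3/8)·2 + (1/8)·6 + (1/2)·5 = 4
s2: (3/8)·(-1) + (1/8)·(-4) + (1/2)·(-2) = -15/8
s3: (3/8)·3 + (1/8)·2 + (1/2)·1 = 15/8
s4: (3/8)·5 + (1/8)·1 + (1/2)·6 = 5
Highest expected payoff is 5, from s4.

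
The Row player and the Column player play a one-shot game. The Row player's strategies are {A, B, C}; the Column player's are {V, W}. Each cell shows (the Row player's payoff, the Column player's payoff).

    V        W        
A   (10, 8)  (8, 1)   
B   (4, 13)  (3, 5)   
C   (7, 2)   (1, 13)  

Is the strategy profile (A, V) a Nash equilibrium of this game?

Yes

Holding the Column player at V: the Row player gets 10 from A, versus 4 from B, 7 from C. No profitable deviation for the Row player.
Holding the Row player at A: the Column player gets 8 from V, versus 1 from W. No profitable deviation for the Column player either.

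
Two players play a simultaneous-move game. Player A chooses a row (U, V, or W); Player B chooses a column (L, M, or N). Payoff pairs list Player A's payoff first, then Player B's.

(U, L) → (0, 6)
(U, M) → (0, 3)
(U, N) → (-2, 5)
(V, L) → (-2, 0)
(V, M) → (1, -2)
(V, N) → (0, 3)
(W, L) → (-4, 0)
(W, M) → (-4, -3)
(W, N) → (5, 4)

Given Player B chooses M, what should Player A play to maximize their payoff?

V

With Player B fixed at M, Player A's payoffs are: U → 0, V → 1, W → -4.
The maximum is 1, achieved by V.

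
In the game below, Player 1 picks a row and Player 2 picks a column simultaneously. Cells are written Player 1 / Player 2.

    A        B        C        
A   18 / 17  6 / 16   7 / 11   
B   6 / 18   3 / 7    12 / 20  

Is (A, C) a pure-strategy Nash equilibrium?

Holding Player 2 at C: Player 1 gets 7 from A but could get 12 by switching to B. Player 1 has a profitable deviation.

No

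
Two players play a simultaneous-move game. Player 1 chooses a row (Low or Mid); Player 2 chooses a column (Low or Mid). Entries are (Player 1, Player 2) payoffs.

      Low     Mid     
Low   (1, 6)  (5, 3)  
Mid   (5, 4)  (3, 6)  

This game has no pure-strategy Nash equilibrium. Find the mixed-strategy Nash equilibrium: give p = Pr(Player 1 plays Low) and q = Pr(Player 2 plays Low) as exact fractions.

p = 2/5, q = 1/3

Each player's mixing probability is pinned down by making the *other* player indifferent.
Player 2 indifferent between Low and Mid: p·6 + (1−p)·4 = p·3 + (1−p)·6 ⟹ 4 + 2p = 6 + (-3)p ⟹ p = 2/5.
Player 1 indifferent between Low and Mid: q·1 + (1−q)·5 = q·5 + (1−q)·3 ⟹ 5 + (-4)q = 3 + 2q ⟹ q = 1/3.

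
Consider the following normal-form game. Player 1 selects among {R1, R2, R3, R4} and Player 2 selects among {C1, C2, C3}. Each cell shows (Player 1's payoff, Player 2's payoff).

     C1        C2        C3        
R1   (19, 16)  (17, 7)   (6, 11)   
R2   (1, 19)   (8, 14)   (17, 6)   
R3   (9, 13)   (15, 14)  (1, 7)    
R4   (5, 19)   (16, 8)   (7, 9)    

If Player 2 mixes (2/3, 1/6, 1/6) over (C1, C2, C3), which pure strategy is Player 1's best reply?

R1

Compute Player 1's expected payoff from each pure strategy against the given mix.
R1: (2/3)·19 + (1/6)·17 + (1/6)·6 = 33/2
R2: (2/3)·1 + (1/6)·8 + (1/6)·17 = 29/6
R3: (2/3)·9 + (1/6)·15 + (1/6)·1 = 26/3
R4: (2/3)·5 + (1/6)·16 + (1/6)·7 = 43/6
Highest expected payoff is 33/2, from R1.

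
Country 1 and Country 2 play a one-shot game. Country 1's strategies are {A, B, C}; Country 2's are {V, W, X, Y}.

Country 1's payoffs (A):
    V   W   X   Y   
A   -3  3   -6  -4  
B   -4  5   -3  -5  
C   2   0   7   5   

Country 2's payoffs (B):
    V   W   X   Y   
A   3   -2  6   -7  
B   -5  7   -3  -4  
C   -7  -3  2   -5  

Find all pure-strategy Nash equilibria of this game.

(B, W) and (C, X)

A profile is a Nash equilibrium when each player is best-responding to the other.
Country 1's best responses — vs V: C (payoff 2); vs W: B (payoff 5); vs X: C (payoff 7); vs Y: C (payoff 5).
Country 2's best responses — vs A: X (payoff 6); vs B: W (payoff 7); vs C: X (payoff 2).
Mutual best responses occur at (B, W) and (C, X); at each, neither player gains by switching.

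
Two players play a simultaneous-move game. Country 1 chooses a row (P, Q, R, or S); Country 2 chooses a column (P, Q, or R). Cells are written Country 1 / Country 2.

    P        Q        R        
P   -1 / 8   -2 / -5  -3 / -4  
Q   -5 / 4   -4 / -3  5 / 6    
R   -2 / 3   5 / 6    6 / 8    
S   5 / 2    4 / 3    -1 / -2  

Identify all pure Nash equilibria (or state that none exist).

A profile is a Nash equilibrium when each player is best-responding to the other.
Country 1's best responses — vs P: S (payoff 5); vs Q: R (payoff 5); vs R: R (payoff 6).
Country 2's best responses — vs P: P (payoff 8); vs Q: R (payoff 6); vs R: R (payoff 8); vs S: Q (payoff 3).
The only mutual best response is (R, R); neither player gains by switching there.

(R, R)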